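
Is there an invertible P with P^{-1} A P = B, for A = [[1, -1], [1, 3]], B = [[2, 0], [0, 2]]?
No.

Both have characteristic polynomial (x - 2)^2, but the minimal polynomial of A is (x - 2)^2 while the minimal polynomial of B is x - 2. The minimal polynomial is a similarity invariant, so A and B are not similar.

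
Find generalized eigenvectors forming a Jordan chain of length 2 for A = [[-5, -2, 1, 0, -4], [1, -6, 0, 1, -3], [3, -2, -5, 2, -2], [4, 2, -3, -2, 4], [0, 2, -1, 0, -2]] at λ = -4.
v_1 = [[2, 0, -2, -6, -1]]^T, v_2 = [[0, -1, -2, -2, 0]]^T

We seek v_1 ∈ ker((A + 4I)^2) \ ker(A + 4I), then set v_{i+1} = (A + 4I) v_i.

One such chain is v_1 = [[2, 0, -2, -6, -1]]^T, v_2 = [[0, -1, -2, -2, 0]]^T. Check: (A + 4I) v_2 = [[0, 0, 0, 0, 0]]^T = 0.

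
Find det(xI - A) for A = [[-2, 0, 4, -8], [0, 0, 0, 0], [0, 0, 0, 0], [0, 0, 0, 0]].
χ_A(x) = x^3(x + 2)

xI - A = [[x + 2, 0, -4, 8], [0, x, 0, 0], [0, 0, x, 0], [0, 0, 0, x]].

Expanding det(xI - A) along the first row:
det(xI - A) = + (x + 2)·det([[x, 0, 0], [0, x, 0], [0, 0, x]]) - (0)·det([[0, 0, 0], [0, x, 0], [0, 0, x]]) + (-4)·det([[0, x, 0], [0, 0, 0], [0, 0, x]]) - (8)·det([[0, x, 0], [0, 0, x], [0, 0, 0]]).

Evaluating gives χ_A(x) = x^4 + 2x^3 = x^3(x + 2).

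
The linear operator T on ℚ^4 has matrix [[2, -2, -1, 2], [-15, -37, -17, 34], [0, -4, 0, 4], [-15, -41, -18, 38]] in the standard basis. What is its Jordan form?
J = [[-3, 0, 0, 0], [0, 2, 1, 0], [0, 0, 2, 0], [0, 0, 0, 2]]

The characteristic polynomial is det(xI - A) = (x - 2)^3(x + 3), so the eigenvalues are -3 (algebraic multiplicity 1), 2 (algebraic multiplicity 3).

For λ = -3: algebraic multiplicity 1 gives one 1×1 block.

For λ = 2: rank(A - 2I) = 2, rank((A - 2I)^2) = 1. The eigenspace has dimension 4 - 2 = 2, so there are 2 Jordan blocks; the rank sequence gives block sizes [2, 1].

Assembling the blocks gives the Jordan form J above.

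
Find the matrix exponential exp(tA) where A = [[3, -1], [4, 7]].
e^{tA} = [[(1 - 2*t)*e^{5*t}, -t*e^{5*t}], [4*t*e^{5*t}, (2*t + 1)*e^{5*t}]]

A has Jordan form J = [[5, 1], [0, 5]] with A = PJP^{-1}, so e^{tA} = P e^{tJ} P^{-1}.

For a Jordan block J_k(λ), e^{tJ_k(λ)} = e^{λt} · (I + tN + t^2 N^2/2! + ... + t^{k-1} N^{k-1}/(k-1)!) where N is the nilpotent superdiagonal part.

Assembling the blocks and conjugating back gives the entries of e^{tA} as shown above.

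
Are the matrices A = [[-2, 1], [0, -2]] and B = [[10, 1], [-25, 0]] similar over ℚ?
No.

trace(A) = -4 but trace(B) = 10. The trace is a similarity invariant, so A and B are not similar.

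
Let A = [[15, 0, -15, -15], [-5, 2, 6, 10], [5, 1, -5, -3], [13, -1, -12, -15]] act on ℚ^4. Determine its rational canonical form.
R = [[0, 0, 0, -15], [1, 0, 0, -14], [0, 1, 0, -3], [0, 0, 1, -3]]

The invariant factors of A (the non-unit diagonal entries of the Smith normal form of xI - A over ℚ[x]) are (x + 3)(x^3 + 3x + 5), each dividing the next. The characteristic polynomial is their product, (x + 3)(x^3 + 3x + 5).

The rational canonical form is the block-diagonal matrix of companion matrices C(f_i):
R = [[0, 0, 0, -15], [1, 0, 0, -14], [0, 1, 0, -3], [0, 0, 1, -3]].

Note the characteristic polynomial does not split into linear factors over ℚ, so A has no Jordan form over ℚ; the rational canonical form exists over any field.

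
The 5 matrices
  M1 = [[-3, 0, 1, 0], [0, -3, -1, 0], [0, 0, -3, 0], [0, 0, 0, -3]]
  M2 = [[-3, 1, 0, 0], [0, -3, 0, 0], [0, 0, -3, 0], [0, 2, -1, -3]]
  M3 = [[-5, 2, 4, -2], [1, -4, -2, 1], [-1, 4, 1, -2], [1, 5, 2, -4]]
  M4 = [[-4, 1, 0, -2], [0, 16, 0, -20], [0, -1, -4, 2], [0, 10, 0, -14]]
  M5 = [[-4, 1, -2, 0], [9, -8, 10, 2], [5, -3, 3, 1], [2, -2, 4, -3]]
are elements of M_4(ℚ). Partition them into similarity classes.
3 classes: {M1}, {M2, M3, M5}, {M4}

Characteristic polynomials: χ_{M1} = (x + 3)^4, χ_{M2} = (x + 3)^4, χ_{M3} = (x + 3)^4, χ_{M4} = (x - 6)(x + 4)^3, χ_{M5} = (x + 3)^4.

{M1}: invariant factors x + 3, x + 3, (x + 3)^2.

{M2, M3, M5}: invariant factors (x + 3)^2, (x + 3)^2.

{M4}: invariant factors x + 4, (x - 6)(x + 4)^2.

Matrices are similar if and only if their invariant-factor lists agree; the partition into similarity classes is {M1}, {M2, M3, M5}, {M4}.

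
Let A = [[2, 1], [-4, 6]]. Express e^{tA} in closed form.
e^{tA} = [[(1 - 2*t)*e^{4*t}, t*e^{4*t}], [-4*t*e^{4*t}, (2*t + 1)*e^{4*t}]]

A has Jordan form J = [[4, 1], [0, 4]] with A = PJP^{-1}, so e^{tA} = P e^{tJ} P^{-1}.

For a Jordan block J_k(λ), e^{tJ_k(λ)} = e^{λt} · (I + tN + t^2 N^2/2! + ... + t^{k-1} N^{k-1}/(k-1)!) where N is the nilpotent superdiagonal part.

Assembling the blocks and conjugating back gives the entries of e^{tA} as shown above.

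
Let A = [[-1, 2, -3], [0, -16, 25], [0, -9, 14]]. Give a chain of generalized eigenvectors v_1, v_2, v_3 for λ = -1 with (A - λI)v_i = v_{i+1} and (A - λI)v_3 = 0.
v_1 = [[3, 8, 5]]^T, v_2 = [[1, 5, 3]]^T, v_3 = [[1, 0, 0]]^T

We seek v_1 ∈ ker((A + I)^3) \ ker((A + I)^2), then set v_{i+1} = (A + I) v_i.

One such chain is v_1 = [[3, 8, 5]]^T, v_2 = [[1, 5, 3]]^T, v_3 = [[1, 0, 0]]^T. Check: (A + I) v_3 = [[0, 0, 0]]^T = 0.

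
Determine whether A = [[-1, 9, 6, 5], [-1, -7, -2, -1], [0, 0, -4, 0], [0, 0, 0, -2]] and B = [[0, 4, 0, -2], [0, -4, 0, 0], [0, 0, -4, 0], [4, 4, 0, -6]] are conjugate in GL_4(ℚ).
No.

Both have characteristic polynomial (x + 2)(x + 4)^3, but the minimal polynomial of A is (x + 2)(x + 4)^2 while the minimal polynomial of B is (x + 2)(x + 4). The minimal polynomial is a similarity invariant, so A and B are not similar.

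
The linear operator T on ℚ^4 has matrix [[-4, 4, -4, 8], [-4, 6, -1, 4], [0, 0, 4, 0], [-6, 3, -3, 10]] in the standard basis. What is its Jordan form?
The characteristic polynomial is det(xI - A) = (x - 4)^4, so the eigenvalues are 4 (algebraic multiplicity 4).

For λ = 4: rank(A - 4I) = 2, rank((A - 4I)^2) = 1, rank((A - 4I)^3) = 0. The eigenspace has dimension 4 - 2 = 2, so there are 2 Jordan blocks; the rank sequence gives block sizes [3, 1].

Assembling the blocks gives the Jordan form J above.

J = [[4, 1, 0, 0], [0, 4, 1, 0], [0, 0, 4, 0], [0, 0, 0, 4]]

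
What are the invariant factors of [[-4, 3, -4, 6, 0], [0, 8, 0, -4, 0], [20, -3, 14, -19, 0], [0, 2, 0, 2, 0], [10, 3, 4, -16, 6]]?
The Jordan structure of A has elementary divisors (x - 4)^2, (x - 6)^2, (x - 6). Arranging the block sizes at each eigenvalue in decreasing order and taking row products gives the invariant factors.

Invariant factors (smallest first, each dividing the next): x - 6, (x - 6)^2(x - 4)^2.

Check: the last factor (x - 6)^2(x - 4)^2 is the minimal polynomial, and the product (x - 6)^3(x - 4)^2 is the characteristic polynomial.

x - 6, (x - 6)^2(x - 4)^2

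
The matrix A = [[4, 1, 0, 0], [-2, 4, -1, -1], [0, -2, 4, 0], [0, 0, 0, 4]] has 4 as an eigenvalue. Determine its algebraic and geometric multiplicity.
algebraic multiplicity 4, geometric multiplicity 2

The characteristic polynomial is (x - 4)^4, so the factor x - 4 appears with exponent 4: the algebraic multiplicity is 4.

rank(A - 4I) = 2, so the eigenspace has dimension 4 - 2 = 2: the geometric multiplicity is 2.

Since 2 < 4, A is not diagonalizable.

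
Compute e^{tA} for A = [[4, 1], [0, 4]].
A has Jordan form J = [[4, 1], [0, 4]] with A = PJP^{-1}, so e^{tA} = P e^{tJ} P^{-1}.

For a Jordan block J_k(λ), e^{tJ_k(λ)} = e^{λt} · (I + tN + t^2 N^2/2! + ... + t^{k-1} N^{k-1}/(k-1)!) where N is the nilpotent superdiagonal part.

Assembling the blocks and conjugating back gives the entries of e^{tA} as shown above.

e^{tA} = [[e^{4*t}, t*e^{4*t}], [0, e^{4*t}]]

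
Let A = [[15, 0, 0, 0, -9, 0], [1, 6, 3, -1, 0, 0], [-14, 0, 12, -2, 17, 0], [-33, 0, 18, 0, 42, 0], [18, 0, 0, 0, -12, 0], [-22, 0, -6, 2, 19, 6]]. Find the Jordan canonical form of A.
The characteristic polynomial is det(xI - A) = (x - 6)^5(x + 3), so the eigenvalues are -3 (algebraic multiplicity 1), 6 (algebraic multiplicity 5).

For λ = -3: algebraic multiplicity 1 gives one 1×1 block.

For λ = 6: rank(A - 6I) = 3, rank((A - 6I)^2) = 1. The eigenspace has dimension 6 - 3 = 3, so there are 3 Jordan blocks; the rank sequence gives block sizes [2, 2, 1].

Assembling the blocks gives the Jordan form J above.

J = [[-3, 0, 0, 0, 0, 0], [0, 6, 1, 0, 0, 0], [0, 0, 6, 0, 0, 0], [0, 0, 0, 6, 1, 0], [0, 0, 0, 0, 6, 0], [0, 0, 0, 0, 0, 6]]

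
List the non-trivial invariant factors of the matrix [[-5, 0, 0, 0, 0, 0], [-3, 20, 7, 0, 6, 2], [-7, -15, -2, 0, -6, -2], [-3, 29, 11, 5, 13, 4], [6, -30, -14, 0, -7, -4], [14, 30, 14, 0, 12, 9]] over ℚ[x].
x - 5, (x - 5)^2, (x - 5)^2(x + 5)

The Jordan structure of A has elementary divisors (x + 5), (x - 5)^2, (x - 5)^2, (x - 5). Arranging the block sizes at each eigenvalue in decreasing order and taking row products gives the invariant factors.

Invariant factors (smallest first, each dividing the next): x - 5, (x - 5)^2, (x - 5)^2(x + 5).

Check: the last factor (x - 5)^2(x + 5) is the minimal polynomial, and the product (x - 5)^5(x + 5) is the characteristic polynomial.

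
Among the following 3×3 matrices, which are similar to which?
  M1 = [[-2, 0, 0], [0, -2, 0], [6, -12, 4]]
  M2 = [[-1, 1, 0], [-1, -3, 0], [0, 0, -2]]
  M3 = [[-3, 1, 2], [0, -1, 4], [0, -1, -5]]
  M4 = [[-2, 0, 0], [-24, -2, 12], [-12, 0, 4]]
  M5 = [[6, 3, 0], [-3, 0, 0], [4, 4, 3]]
4 classes: {M1, M4}, {M2}, {M3}, {M5}

Characteristic polynomials: χ_{M1} = (x - 4)(x + 2)^2, χ_{M2} = (x + 2)^3, χ_{M3} = (x + 3)^3, χ_{M4} = (x - 4)(x + 2)^2, χ_{M5} = (x - 3)^3.

{M1, M4}: invariant factors x + 2, (x - 4)(x + 2).

{M2}: invariant factors x + 2, (x + 2)^2.

{M3}: invariant factors x + 3, (x + 3)^2.

{M5}: invariant factors x - 3, (x - 3)^2.

Matrices are similar if and only if their invariant-factor lists agree; the partition into similarity classes is {M1, M4}, {M2}, {M3}, {M5}.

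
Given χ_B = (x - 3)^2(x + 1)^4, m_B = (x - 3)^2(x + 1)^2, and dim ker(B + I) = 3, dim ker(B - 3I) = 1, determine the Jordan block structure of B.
Jordan blocks: (-1, 2), (-1, 1), (-1, 1), (3, 2)

λ = -1: algebraic multiplicity 4 (exponent in χ_B), largest block size 2 (exponent in m_B), 3 blocks (geometric multiplicity). These force block sizes [2, 1, 1].
λ = 3: algebraic multiplicity 2 (exponent in χ_B), largest block size 2 (exponent in m_B), 1 block (geometric multiplicity). This forces block sizes [2].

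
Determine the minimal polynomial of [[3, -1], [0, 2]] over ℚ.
The characteristic polynomial factors as (x - 3)(x - 2). The minimal polynomial is ∏(x - λ)^{k_λ} where k_λ is the size of the largest Jordan block at λ.

For λ = 2: rank(A - 2I) = 1, and the largest Jordan block has size 1 (the smallest k with rank((A - 2I)^k) = rank((A - 2I)^(k+1))).
For λ = 3: rank(A - 3I) = 1, and the largest Jordan block has size 1 (the smallest k with rank((A - 3I)^k) = rank((A - 3I)^(k+1))).

So m_A(x) = (x - 3)(x - 2).

m_A(x) = (x - 3)(x - 2)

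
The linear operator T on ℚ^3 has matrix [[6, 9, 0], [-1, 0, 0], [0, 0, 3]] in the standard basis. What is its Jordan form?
J = [[3, 1, 0], [0, 3, 0], [0, 0, 3]]

The characteristic polynomial is det(xI - A) = (x - 3)^3, so the eigenvalues are 3 (algebraic multiplicity 3).

For λ = 3: rank(A - 3I) = 1, rank((A - 3I)^2) = 0. The eigenspace has dimension 3 - 1 = 2, so there are 2 Jordan blocks; the rank sequence gives block sizes [2, 1].

Assembling the blocks gives the Jordan form J above.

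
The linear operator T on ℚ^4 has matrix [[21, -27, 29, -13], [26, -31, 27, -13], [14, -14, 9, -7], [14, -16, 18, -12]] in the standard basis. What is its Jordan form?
J = [[-5, 1, 0, 0], [0, -5, 1, 0], [0, 0, -5, 0], [0, 0, 0, 2]]

The characteristic polynomial is det(xI - A) = (x - 2)(x + 5)^3, so the eigenvalues are -5 (algebraic multiplicity 3), 2 (algebraic multiplicity 1).

For λ = -5: rank(A + 5I) = 3, rank((A + 5I)^2) = 2, rank((A + 5I)^3) = 1. The eigenspace has dimension 4 - 3 = 1, so there is 1 Jordan block; the rank sequence gives block sizes [3].

For λ = 2: algebraic multiplicity 1 gives one 1×1 block.

Assembling the blocks gives the Jordan form J above.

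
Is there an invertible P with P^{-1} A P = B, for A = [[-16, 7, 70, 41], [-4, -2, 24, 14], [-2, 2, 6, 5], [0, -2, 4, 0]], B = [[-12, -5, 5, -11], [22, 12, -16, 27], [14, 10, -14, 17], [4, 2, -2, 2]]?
Yes.

Two matrices over a field are similar if and only if they have the same invariant factors.

Both A and B have characteristic polynomial (x + 2)^2(x + 4)^2 and minimal polynomial (x + 2)^2(x + 4)^2. Computing further, both have invariant factors (x + 2)^2(x + 4)^2. Hence A and B are similar.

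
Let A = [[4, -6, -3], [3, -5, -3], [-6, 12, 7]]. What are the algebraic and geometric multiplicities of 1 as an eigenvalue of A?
algebraic multiplicity 2, geometric multiplicity 2

The characteristic polynomial is (x - 4)(x - 1)^2, so the factor x - 1 appears with exponent 2: the algebraic multiplicity is 2.

rank(A - I) = 1, so the eigenspace has dimension 3 - 1 = 2: the geometric multiplicity is 2.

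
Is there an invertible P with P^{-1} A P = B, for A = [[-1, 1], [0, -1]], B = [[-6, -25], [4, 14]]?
No.

trace(A) = -2 but trace(B) = 8. The trace is a similarity invariant, so A and B are not similar.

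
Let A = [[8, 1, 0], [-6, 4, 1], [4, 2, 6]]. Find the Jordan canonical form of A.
J = [[6, 1, 0], [0, 6, 1], [0, 0, 6]]

The characteristic polynomial is det(xI - A) = (x - 6)^3, so the eigenvalues are 6 (algebraic multiplicity 3).

For λ = 6: rank(A - 6I) = 2, rank((A - 6I)^2) = 1, rank((A - 6I)^3) = 0. The eigenspace has dimension 3 - 2 = 1, so there is 1 Jordan block; the rank sequence gives block sizes [3].

Assembling the blocks gives the Jordan form J above.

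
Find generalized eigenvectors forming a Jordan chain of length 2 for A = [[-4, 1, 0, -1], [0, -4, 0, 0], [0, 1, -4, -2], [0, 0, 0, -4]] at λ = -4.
v_1 = [[1, -1, 0, -1]]^T, v_2 = [[0, 0, 1, 0]]^T

We seek v_1 ∈ ker((A + 4I)^2) \ ker(A + 4I), then set v_{i+1} = (A + 4I) v_i.

One such chain is v_1 = [[1, -1, 0, -1]]^T, v_2 = [[0, 0, 1, 0]]^T. Check: (A + 4I) v_2 = [[0, 0, 0, 0]]^T = 0.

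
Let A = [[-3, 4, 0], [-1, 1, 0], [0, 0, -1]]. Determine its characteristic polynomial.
χ_A(x) = (x + 1)^3

xI - A = [[x + 3, -4, 0], [1, x - 1, 0], [0, 0, x + 1]].

Expanding det(xI - A) along the first row:
det(xI - A) = + (x + 3)·det([[x - 1, 0], [0, x + 1]]) - (-4)·det([[1, 0], [0, x + 1]]) + (0)·det([[1, x - 1], [0, 0]]).

Evaluating gives χ_A(x) = x^3 + 3x^2 + 3x + 1 = (x + 1)^3.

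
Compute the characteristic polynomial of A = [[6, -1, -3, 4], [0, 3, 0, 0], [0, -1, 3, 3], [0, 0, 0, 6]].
xI - A = [[x - 6, 1, 3, -4], [0, x - 3, 0, 0], [0, 1, x - 3, -3], [0, 0, 0, x - 6]].

Expanding det(xI - A) along the first row:
det(xI - A) = + (x - 6)·det([[x - 3, 0, 0], [1, x - 3, -3], [0, 0, x - 6]]) - (1)·det([[0, 0, 0], [0, x - 3, -3], [0, 0, x - 6]]) + (3)·det([[0, x - 3, 0], [0, 1, -3], [0, 0, x - 6]]) - (-4)·det([[0, x - 3, 0], [0, 1, x - 3], [0, 0, 0]]).

Evaluating gives χ_A(x) = x^4 - 18x^3 + 117x^2 - 324x + 324 = (x - 6)^2(x - 3)^2.

χ_A(x) = (x - 6)^2(x - 3)^2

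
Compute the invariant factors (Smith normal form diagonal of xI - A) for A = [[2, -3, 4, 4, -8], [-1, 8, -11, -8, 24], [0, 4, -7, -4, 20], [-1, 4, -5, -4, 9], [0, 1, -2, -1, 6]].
(x - 1)^2, (x - 1)^3

The Jordan structure of A has elementary divisors (x - 1)^3, (x - 1)^2. Arranging the block sizes at each eigenvalue in decreasing order and taking row products gives the invariant factors.

Invariant factors (smallest first, each dividing the next): (x - 1)^2, (x - 1)^3.

Check: the last factor (x - 1)^3 is the minimal polynomial, and the product (x - 1)^5 is the characteristic polynomial.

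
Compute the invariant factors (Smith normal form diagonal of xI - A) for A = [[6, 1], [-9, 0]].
(x - 3)^2

The Jordan structure of A has elementary divisors (x - 3)^2. Arranging the block sizes at each eigenvalue in decreasing order and taking row products gives the invariant factors.

Invariant factors (smallest first, each dividing the next): (x - 3)^2.

Check: the last factor (x - 3)^2 is the minimal polynomial, and the product (x - 3)^2 is the characteristic polynomial.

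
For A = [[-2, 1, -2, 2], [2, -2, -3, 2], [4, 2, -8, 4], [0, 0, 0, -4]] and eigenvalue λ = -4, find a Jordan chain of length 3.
We seek v_1 ∈ ker((A + 4I)^3) \ ker((A + 4I)^2), then set v_{i+1} = (A + 4I) v_i.

One such chain is v_1 = [[0, 2, 1, 0]]^T, v_2 = [[0, 1, 0, 0]]^T, v_3 = [[1, 2, 2, 0]]^T. Check: (A + 4I) v_3 = [[0, 0, 0, 0]]^T = 0.

v_1 = [[0, 2, 1, 0]]^T, v_2 = [[0, 1, 0, 0]]^T, v_3 = [[1, 2, 2, 0]]^T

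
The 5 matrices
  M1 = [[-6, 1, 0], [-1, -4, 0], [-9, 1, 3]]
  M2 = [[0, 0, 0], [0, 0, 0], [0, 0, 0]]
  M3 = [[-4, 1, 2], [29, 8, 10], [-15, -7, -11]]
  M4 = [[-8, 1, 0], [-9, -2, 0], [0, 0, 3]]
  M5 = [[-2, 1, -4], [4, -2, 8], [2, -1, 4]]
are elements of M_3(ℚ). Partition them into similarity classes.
Characteristic polynomials: χ_{M1} = (x - 3)(x + 5)^2, χ_{M2} = x^3, χ_{M3} = (x - 3)(x + 5)^2, χ_{M4} = (x - 3)(x + 5)^2, χ_{M5} = x^3.

{M1, M3, M4}: invariant factors (x - 3)(x + 5)^2.

{M2}: invariant factors x, x, x.

{M5}: invariant factors x, x^2.

Matrices are similar if and only if their invariant-factor lists agree; the partition into similarity classes is {M1, M3, M4}, {M2}, {M5}.

3 classes: {M1, M3, M4}, {M2}, {M5}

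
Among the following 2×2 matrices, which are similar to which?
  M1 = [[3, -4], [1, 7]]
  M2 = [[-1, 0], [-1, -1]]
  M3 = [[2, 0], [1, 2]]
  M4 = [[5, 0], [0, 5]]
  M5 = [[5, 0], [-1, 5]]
4 classes: {M1, M5}, {M2}, {M3}, {M4}

Characteristic polynomials: χ_{M1} = (x - 5)^2, χ_{M2} = (x + 1)^2, χ_{M3} = (x - 2)^2, χ_{M4} = (x - 5)^2, χ_{M5} = (x - 5)^2.

{M1, M5}: invariant factors (x - 5)^2.

{M2}: invariant factors (x + 1)^2.

{M3}: invariant factors (x - 2)^2.

{M4}: invariant factors x - 5, x - 5.

Matrices are similar if and only if their invariant-factor lists agree; the partition into similarity classes is {M1, M5}, {M2}, {M3}, {M4}.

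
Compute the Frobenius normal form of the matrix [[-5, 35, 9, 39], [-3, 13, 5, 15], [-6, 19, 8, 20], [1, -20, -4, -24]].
The invariant factors of A (the non-unit diagonal entries of the Smith normal form of xI - A over ℚ[x]) are (x^2 + 4x + 2)^2, each dividing the next. The characteristic polynomial is their product, (x^2 + 4x + 2)^2.

The rational canonical form is the block-diagonal matrix of companion matrices C(f_i):
R = [[0, 0, 0, -4], [1, 0, 0, -16], [0, 1, 0, -20], [0, 0, 1, -8]].

Note the characteristic polynomial does not split into linear factors over ℚ, so A has no Jordan form over ℚ; the rational canonical form exists over any field.

R = [[0, 0, 0, -4], [1, 0, 0, -16], [0, 1, 0, -20], [0, 0, 1, -8]]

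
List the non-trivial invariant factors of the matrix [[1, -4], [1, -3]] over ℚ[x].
(x + 1)^2

The Jordan structure of A has elementary divisors (x + 1)^2. Arranging the block sizes at each eigenvalue in decreasing order and taking row products gives the invariant factors.

Invariant factors (smallest first, each dividing the next): (x + 1)^2.

Check: the last factor (x + 1)^2 is the minimal polynomial, and the product (x + 1)^2 is the characteristic polynomial.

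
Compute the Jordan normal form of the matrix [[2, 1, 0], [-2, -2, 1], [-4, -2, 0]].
The characteristic polynomial is det(xI - A) = x^3, so the eigenvalues are 0 (algebraic multiplicity 3).

For λ = 0: rank(A) = 2, rank(A^2) = 1, rank(A^3) = 0. The eigenspace has dimension 3 - 2 = 1, so there is 1 Jordan block; the rank sequence gives block sizes [3].

Assembling the blocks gives the Jordan form J above.

J = [[0, 1, 0], [0, 0, 1], [0, 0, 0]]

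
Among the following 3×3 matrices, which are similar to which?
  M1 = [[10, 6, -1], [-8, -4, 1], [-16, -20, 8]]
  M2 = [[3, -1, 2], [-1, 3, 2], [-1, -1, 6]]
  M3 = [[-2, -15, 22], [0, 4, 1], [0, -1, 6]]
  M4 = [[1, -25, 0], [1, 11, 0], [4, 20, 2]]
Characteristic polynomials: χ_{M1} = (x - 6)^2(x - 2), χ_{M2} = (x - 4)^3, χ_{M3} = (x - 5)^2(x + 2), χ_{M4} = (x - 6)^2(x - 2).

{M1, M4}: invariant factors (x - 6)^2(x - 2).

{M2}: invariant factors x - 4, (x - 4)^2.

{M3}: invariant factors (x - 5)^2(x + 2).

Matrices are similar if and only if their invariant-factor lists agree; the partition into similarity classes is {M1, M4}, {M2}, {M3}.

3 classes: {M1, M4}, {M2}, {M3}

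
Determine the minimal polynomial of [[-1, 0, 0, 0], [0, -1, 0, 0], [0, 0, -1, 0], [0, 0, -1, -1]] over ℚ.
m_A(x) = (x + 1)^2

The characteristic polynomial factors as (x + 1)^4. The minimal polynomial is ∏(x - λ)^{k_λ} where k_λ is the size of the largest Jordan block at λ.

For λ = -1: rank(A + I) = 1, and the largest Jordan block has size 2 (the smallest k with rank((A + I)^k) = rank((A + I)^(k+1))).

So m_A(x) = (x + 1)^2.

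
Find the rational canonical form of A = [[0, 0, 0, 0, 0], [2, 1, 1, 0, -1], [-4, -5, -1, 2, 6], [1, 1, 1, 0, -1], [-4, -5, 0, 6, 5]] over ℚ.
R = [[0, 0, 0, 0, 0], [1, 0, 0, 0, 0], [0, 1, 0, 0, 15], [0, 0, 1, 0, -3], [0, 0, 0, 1, 5]]

The invariant factors of A (the non-unit diagonal entries of the Smith normal form of xI - A over ℚ[x]) are x^2(x - 5)(x^2 + 3), each dividing the next. The characteristic polynomial is their product, x^2(x - 5)(x^2 + 3).

The rational canonical form is the block-diagonal matrix of companion matrices C(f_i):
R = [[0, 0, 0, 0, 0], [1, 0, 0, 0, 0], [0, 1, 0, 0, 15], [0, 0, 1, 0, -3], [0, 0, 0, 1, 5]].

Note the characteristic polynomial does not split into linear factors over ℚ, so A has no Jordan form over ℚ; the rational canonical form exists over any field.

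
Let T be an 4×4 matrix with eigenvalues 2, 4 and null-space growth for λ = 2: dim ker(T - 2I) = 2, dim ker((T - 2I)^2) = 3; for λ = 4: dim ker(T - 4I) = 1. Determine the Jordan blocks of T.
Jordan blocks: (2, 2), (2, 1), (4, 1)

λ = 2: successive nullity increments [2, 1] count blocks of size ≥ k; block sizes are [2, 1].
λ = 4: successive nullity increments [1] count blocks of size ≥ k; block sizes are [1].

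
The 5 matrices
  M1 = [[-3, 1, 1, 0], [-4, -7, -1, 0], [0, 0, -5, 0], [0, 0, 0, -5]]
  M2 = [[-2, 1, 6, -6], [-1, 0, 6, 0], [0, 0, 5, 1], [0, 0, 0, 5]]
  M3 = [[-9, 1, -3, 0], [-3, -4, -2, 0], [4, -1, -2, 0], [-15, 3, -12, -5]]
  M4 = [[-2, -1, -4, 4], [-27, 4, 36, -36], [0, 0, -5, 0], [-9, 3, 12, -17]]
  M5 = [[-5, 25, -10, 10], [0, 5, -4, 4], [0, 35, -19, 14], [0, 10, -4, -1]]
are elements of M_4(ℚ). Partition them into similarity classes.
Characteristic polynomials: χ_{M1} = (x + 5)^4, χ_{M2} = (x - 5)^2(x + 1)^2, χ_{M3} = (x + 5)^4, χ_{M4} = (x + 5)^4, χ_{M5} = (x + 5)^4.

{M1, M3}: invariant factors x + 5, (x + 5)^3.

{M2}: invariant factors (x - 5)^2(x + 1)^2.

{M4, M5}: invariant factors x + 5, x + 5, (x + 5)^2.

Matrices are similar if and only if their invariant-factor lists agree; the partition into similarity classes is {M1, M3}, {M2}, {M4, M5}.

3 classes: {M1, M3}, {M2}, {M4, M5}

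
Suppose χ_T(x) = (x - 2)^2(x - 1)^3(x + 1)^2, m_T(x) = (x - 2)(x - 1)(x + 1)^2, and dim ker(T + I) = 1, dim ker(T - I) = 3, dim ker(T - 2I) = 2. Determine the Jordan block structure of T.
λ = -1: algebraic multiplicity 2 (exponent in χ_T), largest block size 2 (exponent in m_T), 1 block (geometric multiplicity). This forces block sizes [2].
λ = 1: algebraic multiplicity 3 (exponent in χ_T), largest block size 1 (exponent in m_T), 3 blocks (geometric multiplicity). These force block sizes [1, 1, 1].
λ = 2: algebraic multiplicity 2 (exponent in χ_T), largest block size 1 (exponent in m_T), 2 blocks (geometric multiplicity). These force block sizes [1, 1].

Jordan blocks: (-1, 2), (1, 1), (1, 1), (1, 1), (2, 1), (2, 1)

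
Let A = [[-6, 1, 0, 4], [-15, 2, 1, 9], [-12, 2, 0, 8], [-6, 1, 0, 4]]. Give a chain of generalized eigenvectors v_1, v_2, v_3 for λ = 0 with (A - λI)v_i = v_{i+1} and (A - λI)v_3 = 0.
v_1 = [[-2, -4, -3, -2]]^T, v_2 = [[0, 1, 0, 0]]^T, v_3 = [[1, 2, 2, 1]]^T

We seek v_1 ∈ ker(A^3) \ ker(A^2), then set v_{i+1} = A v_i.

One such chain is v_1 = [[-2, -4, -3, -2]]^T, v_2 = [[0, 1, 0, 0]]^T, v_3 = [[1, 2, 2, 1]]^T. Check: A v_3 = [[0, 0, 0, 0]]^T = 0.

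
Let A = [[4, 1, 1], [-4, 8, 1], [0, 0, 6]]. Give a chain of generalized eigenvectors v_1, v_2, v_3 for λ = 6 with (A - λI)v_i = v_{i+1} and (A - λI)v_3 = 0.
We seek v_1 ∈ ker((A - 6I)^3) \ ker((A - 6I)^2), then set v_{i+1} = (A - 6I) v_i.

One such chain is v_1 = [[-1, -2, 1]]^T, v_2 = [[1, 1, 0]]^T, v_3 = [[-1, -2, 0]]^T. Check: (A - 6I) v_3 = [[0, 0, 0]]^T = 0.

v_1 = [[-1, -2, 1]]^T, v_2 = [[1, 1, 0]]^T, v_3 = [[-1, -2, 0]]^T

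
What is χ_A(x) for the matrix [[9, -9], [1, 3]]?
χ_A(x) = (x - 6)^2

xI - A = [[x - 9, 9], [-1, x - 3]].

Expanding det(xI - A) along the first row:
det(xI - A) = + (x - 9)·det([[x - 3]]) - (9)·det([[-1]]).

Evaluating gives χ_A(x) = x^2 - 12x + 36 = (x - 6)^2.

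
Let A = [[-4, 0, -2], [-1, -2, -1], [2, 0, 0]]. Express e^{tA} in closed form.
e^{tA} = [[(1 - 2*t)*e^{-2*t}, 0, -2*t*e^{-2*t}], [-t*e^{-2*t}, e^{-2*t}, -t*e^{-2*t}], [2*t*e^{-2*t}, 0, (2*t + 1)*e^{-2*t}]]

A has Jordan form J = [[-2, 1, 0], [0, -2, 0], [0, 0, -2]] with A = PJP^{-1}, so e^{tA} = P e^{tJ} P^{-1}.

For a Jordan block J_k(λ), e^{tJ_k(λ)} = e^{λt} · (I + tN + t^2 N^2/2! + ... + t^{k-1} N^{k-1}/(k-1)!) where N is the nilpotent superdiagonal part.

Assembling the blocks and conjugating back gives the entries of e^{tA} as shown above.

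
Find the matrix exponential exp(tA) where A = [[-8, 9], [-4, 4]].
e^{tA} = [[(1 - 6*t)*e^{-2*t}, 9*t*e^{-2*t}], [-4*t*e^{-2*t}, (6*t + 1)*e^{-2*t}]]

A has Jordan form J = [[-2, 1], [0, -2]] with A = PJP^{-1}, so e^{tA} = P e^{tJ} P^{-1}.

For a Jordan block J_k(λ), e^{tJ_k(λ)} = e^{λt} · (I + tN + t^2 N^2/2! + ... + t^{k-1} N^{k-1}/(k-1)!) where N is the nilpotent superdiagonal part.

Assembling the blocks and conjugating back gives the entries of e^{tA} as shown above.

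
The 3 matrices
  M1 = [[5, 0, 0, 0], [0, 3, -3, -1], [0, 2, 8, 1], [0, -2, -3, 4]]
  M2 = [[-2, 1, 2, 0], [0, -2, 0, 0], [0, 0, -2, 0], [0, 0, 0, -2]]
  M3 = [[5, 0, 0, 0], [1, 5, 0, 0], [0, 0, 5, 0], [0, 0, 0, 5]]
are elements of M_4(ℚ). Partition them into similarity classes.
2 classes: {M1, M3}, {M2}

Characteristic polynomials: χ_{M1} = (x - 5)^4, χ_{M2} = (x + 2)^4, χ_{M3} = (x - 5)^4.

{M1, M3}: invariant factors x - 5, x - 5, (x - 5)^2.

{M2}: invariant factors x + 2, x + 2, (x + 2)^2.

Matrices are similar if and only if their invariant-factor lists agree; the partition into similarity classes is {M1, M3}, {M2}.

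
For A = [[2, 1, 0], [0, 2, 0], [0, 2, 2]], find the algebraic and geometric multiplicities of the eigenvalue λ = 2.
algebraic multiplicity 3, geometric multiplicity 2

The characteristic polynomial is (x - 2)^3, so the factor x - 2 appears with exponent 3: the algebraic multiplicity is 3.

rank(A - 2I) = 1, so the eigenspace has dimension 3 - 1 = 2: the geometric multiplicity is 2.

Since 2 < 3, A is not diagonalizable.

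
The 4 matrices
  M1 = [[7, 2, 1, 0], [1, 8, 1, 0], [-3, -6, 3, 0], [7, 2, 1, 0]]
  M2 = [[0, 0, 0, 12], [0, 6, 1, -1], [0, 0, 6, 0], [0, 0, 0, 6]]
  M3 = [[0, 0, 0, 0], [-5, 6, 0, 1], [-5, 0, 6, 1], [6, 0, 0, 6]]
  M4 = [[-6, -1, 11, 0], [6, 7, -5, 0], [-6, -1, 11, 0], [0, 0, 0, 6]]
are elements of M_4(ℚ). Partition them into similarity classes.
Characteristic polynomials: χ_{M1} = x(x - 6)^3, χ_{M2} = x(x - 6)^3, χ_{M3} = x(x - 6)^3, χ_{M4} = x(x - 6)^3.

{M1, M2, M3, M4}: invariant factors x - 6, x(x - 6)^2.

Matrices are similar if and only if their invariant-factor lists agree; the partition into similarity classes is {M1, M2, M3, M4}.

1 class: {M1, M2, M3, M4}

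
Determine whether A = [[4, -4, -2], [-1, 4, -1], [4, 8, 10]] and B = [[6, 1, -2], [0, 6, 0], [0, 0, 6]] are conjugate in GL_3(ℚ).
Yes.

Two matrices over a field are similar if and only if they have the same invariant factors.

Both A and B have characteristic polynomial (x - 6)^3 and minimal polynomial (x - 6)^2. Computing further, both have invariant factors x - 6, (x - 6)^2. Hence A and B are similar.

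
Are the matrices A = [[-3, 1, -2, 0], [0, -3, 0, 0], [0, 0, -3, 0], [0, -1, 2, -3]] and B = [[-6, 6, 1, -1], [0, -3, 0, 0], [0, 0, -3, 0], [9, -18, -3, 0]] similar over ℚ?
Yes.

Two matrices over a field are similar if and only if they have the same invariant factors.

Both A and B have characteristic polynomial (x + 3)^4 and minimal polynomial (x + 3)^2. Computing further, both have invariant factors x + 3, x + 3, (x + 3)^2. Hence A and B are similar.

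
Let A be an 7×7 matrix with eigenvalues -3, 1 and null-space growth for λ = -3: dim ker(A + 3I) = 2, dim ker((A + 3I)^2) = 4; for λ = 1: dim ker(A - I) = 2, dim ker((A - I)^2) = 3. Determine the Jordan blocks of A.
Jordan blocks: (-3, 2), (-3, 2), (1, 2), (1, 1)

λ = -3: successive nullity increments [2, 2] count blocks of size ≥ k; block sizes are [2, 2].
λ = 1: successive nullity increments [2, 1] count blocks of size ≥ k; block sizes are [2, 1].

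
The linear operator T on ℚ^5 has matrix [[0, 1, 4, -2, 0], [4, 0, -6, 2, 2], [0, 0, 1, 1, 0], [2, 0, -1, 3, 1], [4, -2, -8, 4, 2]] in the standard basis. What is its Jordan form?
The characteristic polynomial is det(xI - A) = x^2(x - 2)^3, so the eigenvalues are 0 (algebraic multiplicity 2), 2 (algebraic multiplicity 3).

For λ = 0: rank(A) = 4, rank(A^2) = 3. The eigenspace has dimension 5 - 4 = 1, so there is 1 Jordan block; the rank sequence gives block sizes [2].

For λ = 2: rank(A - 2I) = 4, rank((A - 2I)^2) = 3, rank((A - 2I)^3) = 2. The eigenspace has dimension 5 - 4 = 1, so there is 1 Jordan block; the rank sequence gives block sizes [3].

Assembling the blocks gives the Jordan form J above.

J = [[0, 1, 0, 0, 0], [0, 0, 0, 0, 0], [0, 0, 2, 1, 0], [0, 0, 0, 2, 1], [0, 0, 0, 0, 2]]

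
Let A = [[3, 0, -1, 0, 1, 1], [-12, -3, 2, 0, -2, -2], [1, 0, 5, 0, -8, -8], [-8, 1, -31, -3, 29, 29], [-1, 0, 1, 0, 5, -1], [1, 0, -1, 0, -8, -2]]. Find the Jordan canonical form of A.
The characteristic polynomial is det(xI - A) = (x - 6)(x - 4)^2(x + 3)^3, so the eigenvalues are -3 (algebraic multiplicity 3), 4 (algebraic multiplicity 2), 6 (algebraic multiplicity 1).

For λ = -3: rank(A + 3I) = 4, rank((A + 3I)^2) = 3. The eigenspace has dimension 6 - 4 = 2, so there are 2 Jordan blocks; the rank sequence gives block sizes [2, 1].

For λ = 4: rank(A - 4I) = 5, rank((A - 4I)^2) = 4. The eigenspace has dimension 6 - 5 = 1, so there is 1 Jordan block; the rank sequence gives block sizes [2].

For λ = 6: algebraic multiplicity 1 gives one 1×1 block.

Assembling the blocks gives the Jordan form J above.

J = [[-3, 1, 0, 0, 0, 0], [0, -3, 0, 0, 0, 0], [0, 0, -3, 0, 0, 0], [0, 0, 0, 4, 1, 0], [0, 0, 0, 0, 4, 0], [0, 0, 0, 0, 0, 6]]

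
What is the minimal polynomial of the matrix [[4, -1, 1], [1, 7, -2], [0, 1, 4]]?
m_A(x) = (x - 5)^3

The characteristic polynomial factors as (x - 5)^3. The minimal polynomial is ∏(x - λ)^{k_λ} where k_λ is the size of the largest Jordan block at λ.

For λ = 5: rank(A - 5I) = 2, and the largest Jordan block has size 3 (the smallest k with rank((A - 5I)^k) = rank((A - 5I)^(k+1))).

So m_A(x) = (x - 5)^3.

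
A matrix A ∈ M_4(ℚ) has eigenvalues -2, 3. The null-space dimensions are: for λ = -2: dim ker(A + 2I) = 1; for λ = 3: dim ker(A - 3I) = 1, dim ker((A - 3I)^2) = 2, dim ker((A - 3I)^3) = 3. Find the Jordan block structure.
λ = -2: successive nullity increments [1] count blocks of size ≥ k; block sizes are [1].
λ = 3: successive nullity increments [1, 1, 1] count blocks of size ≥ k; block sizes are [3].

Jordan blocks: (-2, 1), (3, 3)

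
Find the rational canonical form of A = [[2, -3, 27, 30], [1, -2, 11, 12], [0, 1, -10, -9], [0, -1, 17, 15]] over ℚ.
R = [[0, 0, 0, 15], [1, 0, 0, 12], [0, 1, 0, -3], [0, 0, 1, 5]]

The invariant factors of A (the non-unit diagonal entries of the Smith normal form of xI - A over ℚ[x]) are (x - 5)(x^3 + 3x + 3), each dividing the next. The characteristic polynomial is their product, (x - 5)(x^3 + 3x + 3).

The rational canonical form is the block-diagonal matrix of companion matrices C(f_i):
R = [[0, 0, 0, 15], [1, 0, 0, 12], [0, 1, 0, -3], [0, 0, 1, 5]].

Note the characteristic polynomial does not split into linear factors over ℚ, so A has no Jordan form over ℚ; the rational canonical form exists over any field.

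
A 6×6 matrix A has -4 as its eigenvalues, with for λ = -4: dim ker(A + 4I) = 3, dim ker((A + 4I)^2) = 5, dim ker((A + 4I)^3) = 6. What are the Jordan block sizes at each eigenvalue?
λ = -4: successive nullity increments [3, 2, 1] count blocks of size ≥ k; block sizes are [3, 2, 1].

Jordan blocks: (-4, 3), (-4, 2), (-4, 1)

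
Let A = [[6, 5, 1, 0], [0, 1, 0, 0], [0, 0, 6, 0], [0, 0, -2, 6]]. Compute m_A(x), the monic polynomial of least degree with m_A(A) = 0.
The characteristic polynomial factors as (x - 6)^3(x - 1). The minimal polynomial is ∏(x - λ)^{k_λ} where k_λ is the size of the largest Jordan block at λ.

For λ = 1: rank(A - I) = 3, and the largest Jordan block has size 1 (the smallest k with rank((A - I)^k) = rank((A - I)^(k+1))).
For λ = 6: rank(A - 6I) = 2, and the largest Jordan block has size 2 (the smallest k with rank((A - 6I)^k) = rank((A - 6I)^(k+1))).

So m_A(x) = (x - 6)^2(x - 1).

m_A(x) = (x - 6)^2(x - 1)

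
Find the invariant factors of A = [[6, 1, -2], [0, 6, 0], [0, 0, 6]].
The Jordan structure of A has elementary divisors (x - 6)^2, (x - 6). Arranging the block sizes at each eigenvalue in decreasing order and taking row products gives the invariant factors.

Invariant factors (smallest first, each dividing the next): x - 6, (x - 6)^2.

Check: the last factor (x - 6)^2 is the minimal polynomial, and the product (x - 6)^3 is the characteristic polynomial.

x - 6, (x - 6)^2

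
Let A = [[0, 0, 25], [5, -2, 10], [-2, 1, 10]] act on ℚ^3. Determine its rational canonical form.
R = [[0, 0, 25], [1, 0, -20], [0, 1, 8]]

The invariant factors of A (the non-unit diagonal entries of the Smith normal form of xI - A over ℚ[x]) are (x - 5)(x^2 - 3x + 5), each dividing the next. The characteristic polynomial is their product, (x - 5)(x^2 - 3x + 5).

The rational canonical form is the block-diagonal matrix of companion matrices C(f_i):
R = [[0, 0, 25], [1, 0, -20], [0, 1, 8]].

Note the characteristic polynomial does not split into linear factors over ℚ, so A has no Jordan form over ℚ; the rational canonical form exists over any field.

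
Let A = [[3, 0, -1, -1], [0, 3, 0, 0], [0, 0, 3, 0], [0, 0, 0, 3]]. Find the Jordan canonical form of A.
J = [[3, 1, 0, 0], [0, 3, 0, 0], [0, 0, 3, 0], [0, 0, 0, 3]]

The characteristic polynomial is det(xI - A) = (x - 3)^4, so the eigenvalues are 3 (algebraic multiplicity 4).

For λ = 3: rank(A - 3I) = 1, rank((A - 3I)^2) = 0. The eigenspace has dimension 4 - 1 = 3, so there are 3 Jordan blocks; the rank sequence gives block sizes [2, 1, 1].

Assembling the blocks gives the Jordan form J above.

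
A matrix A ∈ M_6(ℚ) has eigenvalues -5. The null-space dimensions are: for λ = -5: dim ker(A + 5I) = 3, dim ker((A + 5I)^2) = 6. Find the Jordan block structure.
Jordan blocks: (-5, 2), (-5, 2), (-5, 2)

λ = -5: successive nullity increments [3, 3] count blocks of size ≥ k; block sizes are [2, 2, 2].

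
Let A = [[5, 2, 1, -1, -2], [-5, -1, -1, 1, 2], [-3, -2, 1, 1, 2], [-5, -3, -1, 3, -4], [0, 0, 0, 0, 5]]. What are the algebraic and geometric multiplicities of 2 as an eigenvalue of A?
The characteristic polynomial is (x - 5)(x - 2)^4, so the factor x - 2 appears with exponent 4: the algebraic multiplicity is 4.

rank(A - 2I) = 3, so the eigenspace has dimension 5 - 3 = 2: the geometric multiplicity is 2.

Since 2 < 4, A is not diagonalizable.

algebraic multiplicity 4, geometric multiplicity 2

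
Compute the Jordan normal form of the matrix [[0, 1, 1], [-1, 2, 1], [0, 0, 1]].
The characteristic polynomial is det(xI - A) = (x - 1)^3, so the eigenvalues are 1 (algebraic multiplicity 3).

For λ = 1: rank(A - I) = 1, rank((A - I)^2) = 0. The eigenspace has dimension 3 - 1 = 2, so there are 2 Jordan blocks; the rank sequence gives block sizes [2, 1].

Assembling the blocks gives the Jordan form J above.

J = [[1, 1, 0], [0, 1, 0], [0, 0, 1]]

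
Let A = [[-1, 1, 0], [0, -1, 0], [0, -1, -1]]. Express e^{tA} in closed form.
A has Jordan form J = [[-1, 1, 0], [0, -1, 0], [0, 0, -1]] with A = PJP^{-1}, so e^{tA} = P e^{tJ} P^{-1}.

For a Jordan block J_k(λ), e^{tJ_k(λ)} = e^{λt} · (I + tN + t^2 N^2/2! + ... + t^{k-1} N^{k-1}/(k-1)!) where N is the nilpotent superdiagonal part.

Assembling the blocks and conjugating back gives the entries of e^{tA} as shown above.

e^{tA} = [[e^{-t}, t*e^{-t}, 0], [0, e^{-t}, 0], [0, -t*e^{-t}, e^{-t}]]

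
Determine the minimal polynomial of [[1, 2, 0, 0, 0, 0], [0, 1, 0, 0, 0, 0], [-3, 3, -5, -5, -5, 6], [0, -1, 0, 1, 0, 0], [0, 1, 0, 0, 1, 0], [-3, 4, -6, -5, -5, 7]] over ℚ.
The characteristic polynomial factors as (x - 1)^6. The minimal polynomial is ∏(x - λ)^{k_λ} where k_λ is the size of the largest Jordan block at λ.

For λ = 1: rank(A - I) = 2, and the largest Jordan block has size 2 (the smallest k with rank((A - I)^k) = rank((A - I)^(k+1))).

So m_A(x) = (x - 1)^2.

m_A(x) = (x - 1)^2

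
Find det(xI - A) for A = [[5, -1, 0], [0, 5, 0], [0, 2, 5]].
χ_A(x) = (x - 5)^3

xI - A = [[x - 5, 1, 0], [0, x - 5, 0], [0, -2, x - 5]].

Expanding det(xI - A) along the first row:
det(xI - A) = + (x - 5)·det([[x - 5, 0], [-2, x - 5]]) - (1)·det([[0, 0], [0, x - 5]]) + (0)·det([[0, x - 5], [0, -2]]).

Evaluating gives χ_A(x) = x^3 - 15x^2 + 75x - 125 = (x - 5)^3.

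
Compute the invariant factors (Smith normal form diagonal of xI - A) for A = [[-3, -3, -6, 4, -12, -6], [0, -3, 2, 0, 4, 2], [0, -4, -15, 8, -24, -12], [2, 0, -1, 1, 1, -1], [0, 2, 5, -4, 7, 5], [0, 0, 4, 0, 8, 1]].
The Jordan structure of A has elementary divisors (x + 3)^2, (x + 3), (x + 1)^3. Arranging the block sizes at each eigenvalue in decreasing order and taking row products gives the invariant factors.

Invariant factors (smallest first, each dividing the next): x + 3, (x + 1)^3(x + 3)^2.

Check: the last factor (x + 1)^3(x + 3)^2 is the minimal polynomial, and the product (x + 1)^3(x + 3)^3 is the characteristic polynomial.

x + 3, (x + 1)^3(x + 3)^2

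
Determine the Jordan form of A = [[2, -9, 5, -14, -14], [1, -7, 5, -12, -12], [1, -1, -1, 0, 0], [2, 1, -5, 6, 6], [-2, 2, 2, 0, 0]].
The characteristic polynomial is det(xI - A) = x^5, so the eigenvalues are 0 (algebraic multiplicity 5).

For λ = 0: rank(A) = 2, rank(A^2) = 1, rank(A^3) = 0. The eigenspace has dimension 5 - 2 = 3, so there are 3 Jordan blocks; the rank sequence gives block sizes [3, 1, 1].

Assembling the blocks gives the Jordan form J above.

J = [[0, 1, 0, 0, 0], [0, 0, 1, 0, 0], [0, 0, 0, 0, 0], [0, 0, 0, 0, 0], [0, 0, 0, 0, 0]]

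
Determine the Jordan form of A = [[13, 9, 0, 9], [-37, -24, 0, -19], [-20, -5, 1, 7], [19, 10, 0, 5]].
J = [[-5, 1, 0, 0], [0, -5, 0, 0], [0, 0, 1, 0], [0, 0, 0, 4]]

The characteristic polynomial is det(xI - A) = (x - 4)(x - 1)(x + 5)^2, so the eigenvalues are -5 (algebraic multiplicity 2), 1 (algebraic multiplicity 1), 4 (algebraic multiplicity 1).

For λ = -5: rank(A + 5I) = 3, rank((A + 5I)^2) = 2. The eigenspace has dimension 4 - 3 = 1, so there is 1 Jordan block; the rank sequence gives block sizes [2].

For λ = 1: algebraic multiplicity 1 gives one 1×1 block.

For λ = 4: algebraic multiplicity 1 gives one 1×1 block.

Assembling the blocks gives the Jordan form J above.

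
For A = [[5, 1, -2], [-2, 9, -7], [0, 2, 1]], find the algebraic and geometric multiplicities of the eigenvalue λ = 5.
The characteristic polynomial is (x - 5)^3, so the factor x - 5 appears with exponent 3: the algebraic multiplicity is 3.

rank(A - 5I) = 2, so the eigenspace has dimension 3 - 2 = 1: the geometric multiplicity is 1.

Since 1 < 3, A is not diagonalizable.

algebraic multiplicity 3, geometric multiplicity 1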